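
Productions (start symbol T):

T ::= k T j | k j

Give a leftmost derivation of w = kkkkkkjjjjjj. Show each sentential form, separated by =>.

T => kTj   [T ::= k T j]
kTj => kkTjj   [T ::= k T j]
kkTjj => kkkTjjj   [T ::= k T j]
kkkTjjj => kkkkTjjjj   [T ::= k T j]
kkkkTjjjj => kkkkkTjjjjj   [T ::= k T j]
kkkkkTjjjjj => kkkkkkjjjjjj   [T ::= k j]

T => kTj => kkTjj => kkkTjjj => kkkkTjjjj => kkkkkTjjjjj => kkkkkkjjjjjj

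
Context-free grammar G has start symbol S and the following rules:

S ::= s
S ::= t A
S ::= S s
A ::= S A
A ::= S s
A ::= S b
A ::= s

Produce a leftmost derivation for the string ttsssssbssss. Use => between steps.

S => Ss => Sss => Ssss => Sssss => tAssss => tSbssss => tSsbssss => tSssbssss => tSsssbssss => tSssssbssss => ttAssssbssss => ttsssssbssss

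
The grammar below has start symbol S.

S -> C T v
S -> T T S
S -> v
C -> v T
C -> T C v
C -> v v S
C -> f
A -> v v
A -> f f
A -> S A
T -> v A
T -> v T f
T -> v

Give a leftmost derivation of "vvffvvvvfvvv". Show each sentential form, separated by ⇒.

S ⇒ TTS ⇒ vATS ⇒ vSATS ⇒ vvATS ⇒ vvffTS ⇒ vvffvTfS ⇒ vvffvvAfS ⇒ vvffvvvvfS ⇒ vvffvvvvfTTS ⇒ vvffvvvvfvTS ⇒ vvffvvvvfvvS ⇒ vvffvvvvfvvv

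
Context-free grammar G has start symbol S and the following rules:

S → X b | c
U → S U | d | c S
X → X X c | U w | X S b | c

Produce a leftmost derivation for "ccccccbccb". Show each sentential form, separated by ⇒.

S ⇒ Xb ⇒ XXcb ⇒ XSbXcb ⇒ XXcSbXcb ⇒ XXcXcSbXcb ⇒ cXcXcSbXcb ⇒ cccXcSbXcb ⇒ cccccSbXcb ⇒ ccccccbXcb ⇒ ccccccbccb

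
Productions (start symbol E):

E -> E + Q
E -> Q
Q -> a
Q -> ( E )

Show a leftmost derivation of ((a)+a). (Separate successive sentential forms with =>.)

E => Q => (E) => (E+Q) => (Q+Q) => ((E)+Q) => ((Q)+Q) => ((a)+Q) => ((a)+a)

E => Q   [E -> Q]
Q => (E)   [Q -> ( E )]
(E) => (E+Q)   [E -> E + Q]
(E+Q) => (Q+Q)   [E -> Q]
(Q+Q) => ((E)+Q)   [Q -> ( E )]
((E)+Q) => ((Q)+Q)   [E -> Q]
((Q)+Q) => ((a)+Q)   [Q -> a]
((a)+Q) => ((a)+a)   [Q -> a]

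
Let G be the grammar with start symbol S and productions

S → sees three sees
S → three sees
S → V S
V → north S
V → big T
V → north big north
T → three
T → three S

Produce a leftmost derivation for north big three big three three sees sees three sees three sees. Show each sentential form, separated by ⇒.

S ⇒ V S   [S → V S]
V S ⇒ north S S   [V → north S]
north S S ⇒ north V S S   [S → V S]
north V S S ⇒ north big T S S   [V → big T]
north big T S S ⇒ north big three S S   [T → three]
north big three S S ⇒ north big three V S S   [S → V S]
north big three V S S ⇒ north big three big T S S   [V → big T]
north big three big T S S ⇒ north big three big three S S S   [T → three S]
north big three big three S S S ⇒ north big three big three three sees S S   [S → three sees]
north big three big three three sees S S ⇒ north big three big three three sees sees three sees S   [S → sees three sees]
north big three big three three sees sees three sees S ⇒ north big three big three three sees sees three sees three sees   [S → three sees]

S ⇒ V S ⇒ north S S ⇒ north V S S ⇒ north big T S S ⇒ north big three S S ⇒ north big three V S S ⇒ north big three big T S S ⇒ north big three big three S S S ⇒ north big three big three three sees S S ⇒ north big three big three three sees sees three sees S ⇒ north big three big three three sees sees three sees three sees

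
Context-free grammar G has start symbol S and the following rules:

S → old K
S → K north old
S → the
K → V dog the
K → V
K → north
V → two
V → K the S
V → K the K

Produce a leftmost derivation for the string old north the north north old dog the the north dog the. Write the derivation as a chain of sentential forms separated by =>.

S => old K => old V dog the => old K the K dog the => old V dog the the K dog the => old K the S dog the the K dog the => old north the S dog the the K dog the => old north the K north old dog the the K dog the => old north the north north old dog the the K dog the => old north the north north old dog the the north dog the

S => old K   [S → old K]
old K => old V dog the   [K → V dog the]
old V dog the => old K the K dog the   [V → K the K]
old K the K dog the => old V dog the the K dog the   [K → V dog the]
old V dog the the K dog the => old K the S dog the the K dog the   [V → K the S]
old K the S dog the the K dog the => old north the S dog the the K dog the   [K → north]
old north the S dog the the K dog the => old north the K north old dog the the K dog the   [S → K north old]
old north the K north old dog the the K dog the => old north the north north old dog the the K dog the   [K → north]
old north the north north old dog the the K dog the => old north the north north old dog the the north dog the   [K → north]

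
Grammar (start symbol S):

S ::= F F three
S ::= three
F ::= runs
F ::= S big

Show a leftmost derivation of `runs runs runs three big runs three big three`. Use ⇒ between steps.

S ⇒ F F three   [S ::= F F three]
F F three ⇒ runs F three   [F ::= runs]
runs F three ⇒ runs S big three   [F ::= S big]
runs S big three ⇒ runs F F three big three   [S ::= F F three]
runs F F three big three ⇒ runs S big F three big three   [F ::= S big]
runs S big F three big three ⇒ runs F F three big F three big three   [S ::= F F three]
runs F F three big F three big three ⇒ runs runs F three big F three big three   [F ::= runs]
runs runs F three big F three big three ⇒ runs runs runs three big F three big three   [F ::= runs]
runs runs runs three big F three big three ⇒ runs runs runs three big runs three big three   [F ::= runs]

S ⇒ F F three ⇒ runs F three ⇒ runs S big three ⇒ runs F F three big three ⇒ runs S big F three big three ⇒ runs F F three big F three big three ⇒ runs runs F three big F three big three ⇒ runs runs runs three big F three big three ⇒ runs runs runs three big runs three big three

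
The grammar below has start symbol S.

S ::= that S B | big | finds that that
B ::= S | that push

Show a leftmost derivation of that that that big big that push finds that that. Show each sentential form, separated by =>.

S => that S B => that that S B B => that that that S B B B => that that that big B B B => that that that big S B B => that that that big big B B => that that that big big that push B => that that that big big that push S => that that that big big that push finds that that

S => that S B   [S ::= that S B]
that S B => that that S B B   [S ::= that S B]
that that S B B => that that that S B B B   [S ::= that S B]
that that that S B B B => that that that big B B B   [S ::= big]
that that that big B B B => that that that big S B B   [B ::= S]
that that that big S B B => that that that big big B B   [S ::= big]
that that that big big B B => that that that big big that push B   [B ::= that push]
that that that big big that push B => that that that big big that push S   [B ::= S]
that that that big big that push S => that that that big big that push finds that that   [S ::= finds that that]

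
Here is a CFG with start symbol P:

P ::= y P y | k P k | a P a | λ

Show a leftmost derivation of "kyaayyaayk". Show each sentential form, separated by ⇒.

P⇒kPk⇒kyPyk⇒kyaPayk⇒kyaaPaayk⇒kyaayPyaayk⇒kyaayyaayk

P ⇒ kPk   [P ::= k P k]
kPk ⇒ kyPyk   [P ::= y P y]
kyPyk ⇒ kyaPayk   [P ::= a P a]
kyaPayk ⇒ kyaaPaayk   [P ::= a P a]
kyaaPaayk ⇒ kyaayPyaayk   [P ::= y P y]
kyaayPyaayk ⇒ kyaayyaayk   [P ::= λ]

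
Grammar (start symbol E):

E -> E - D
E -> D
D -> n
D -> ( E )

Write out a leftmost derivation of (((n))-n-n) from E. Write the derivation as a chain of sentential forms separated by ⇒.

E ⇒ D ⇒ (E) ⇒ (E-D) ⇒ (E-D-D) ⇒ (D-D-D) ⇒ ((E)-D-D) ⇒ ((D)-D-D) ⇒ (((E))-D-D) ⇒ (((D))-D-D) ⇒ (((n))-D-D) ⇒ (((n))-n-D) ⇒ (((n))-n-n)

E ⇒ D   [E -> D]
D ⇒ (E)   [D -> ( E )]
(E) ⇒ (E-D)   [E -> E - D]
(E-D) ⇒ (E-D-D)   [E -> E - D]
(E-D-D) ⇒ (D-D-D)   [E -> D]
(D-D-D) ⇒ ((E)-D-D)   [D -> ( E )]
((E)-D-D) ⇒ ((D)-D-D)   [E -> D]
((D)-D-D) ⇒ (((E))-D-D)   [D -> ( E )]
(((E))-D-D) ⇒ (((D))-D-D)   [E -> D]
(((D))-D-D) ⇒ (((n))-D-D)   [D -> n]
(((n))-D-D) ⇒ (((n))-n-D)   [D -> n]
(((n))-n-D) ⇒ (((n))-n-n)   [D -> n]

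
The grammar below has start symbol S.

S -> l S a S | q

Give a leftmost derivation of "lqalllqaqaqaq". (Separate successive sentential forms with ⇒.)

S ⇒ lSaS ⇒ lqaS ⇒ lqalSaS ⇒ lqallSaSaS ⇒ lqalllSaSaSaS ⇒ lqalllqaSaSaS ⇒ lqalllqaqaSaS ⇒ lqalllqaqaqaS ⇒ lqalllqaqaqaq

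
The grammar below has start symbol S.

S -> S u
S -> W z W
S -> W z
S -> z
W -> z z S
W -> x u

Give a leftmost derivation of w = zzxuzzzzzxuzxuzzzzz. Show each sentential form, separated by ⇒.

S⇒Wz⇒zzSz⇒zzWzWz⇒zzxuzWz⇒zzxuzzzSz⇒zzxuzzzWzWz⇒zzxuzzzzzSzWz⇒zzxuzzzzzWzWzWz⇒zzxuzzzzzxuzWzWz⇒zzxuzzzzzxuzxuzWz⇒zzxuzzzzzxuzxuzzzSz⇒zzxuzzzzzxuzxuzzzzz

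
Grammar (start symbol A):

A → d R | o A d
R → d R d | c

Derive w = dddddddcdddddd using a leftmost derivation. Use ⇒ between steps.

A ⇒ dR   [A → d R]
dR ⇒ ddRd   [R → d R d]
ddRd ⇒ dddRdd   [R → d R d]
dddRdd ⇒ ddddRddd   [R → d R d]
ddddRddd ⇒ dddddRdddd   [R → d R d]
dddddRdddd ⇒ ddddddRddddd   [R → d R d]
ddddddRddddd ⇒ dddddddRdddddd   [R → d R d]
dddddddRdddddd ⇒ dddddddcdddddd   [R → c]

A ⇒ dR ⇒ ddRd ⇒ dddRdd ⇒ ddddRddd ⇒ dddddRdddd ⇒ ddddddRddddd ⇒ dddddddRdddddd ⇒ dddddddcdddddd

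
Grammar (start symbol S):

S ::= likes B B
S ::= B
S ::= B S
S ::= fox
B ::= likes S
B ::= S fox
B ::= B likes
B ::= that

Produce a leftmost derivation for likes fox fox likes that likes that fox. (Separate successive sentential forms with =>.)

S => B => S fox => B S fox => likes S S fox => likes B S fox => likes S fox S fox => likes fox fox S fox => likes fox fox likes B B fox => likes fox fox likes that B fox => likes fox fox likes that likes S fox => likes fox fox likes that likes B fox => likes fox fox likes that likes that fox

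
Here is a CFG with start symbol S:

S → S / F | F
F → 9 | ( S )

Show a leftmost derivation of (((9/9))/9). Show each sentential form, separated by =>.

S => F => (S) => (S/F) => (F/F) => ((S)/F) => ((F)/F) => (((S))/F) => (((S/F))/F) => (((F/F))/F) => (((9/F))/F) => (((9/9))/F) => (((9/9))/9)

S => F   [S → F]
F => (S)   [F → ( S )]
(S) => (S/F)   [S → S / F]
(S/F) => (F/F)   [S → F]
(F/F) => ((S)/F)   [F → ( S )]
((S)/F) => ((F)/F)   [S → F]
((F)/F) => (((S))/F)   [F → ( S )]
(((S))/F) => (((S/F))/F)   [S → S / F]
(((S/F))/F) => (((F/F))/F)   [S → F]
(((F/F))/F) => (((9/F))/F)   [F → 9]
(((9/F))/F) => (((9/9))/F)   [F → 9]
(((9/9))/F) => (((9/9))/9)   [F → 9]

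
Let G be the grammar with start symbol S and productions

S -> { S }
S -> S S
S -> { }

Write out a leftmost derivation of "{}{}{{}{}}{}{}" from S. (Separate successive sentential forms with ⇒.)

S⇒SS⇒SSS⇒SSSS⇒{}SSS⇒{}SSSS⇒{}{}SSS⇒{}{}{S}SS⇒{}{}{SS}SS⇒{}{}{{}S}SS⇒{}{}{{}{}}SS⇒{}{}{{}{}}{}S⇒{}{}{{}{}}{}{}

S ⇒ SS   [S -> S S]
SS ⇒ SSS   [S -> S S]
SSS ⇒ SSSS   [S -> S S]
SSSS ⇒ {}SSS   [S -> { }]
{}SSS ⇒ {}SSSS   [S -> S S]
{}SSSS ⇒ {}{}SSS   [S -> { }]
{}{}SSS ⇒ {}{}{S}SS   [S -> { S }]
{}{}{S}SS ⇒ {}{}{SS}SS   [S -> S S]
{}{}{SS}SS ⇒ {}{}{{}S}SS   [S -> { }]
{}{}{{}S}SS ⇒ {}{}{{}{}}SS   [S -> { }]
{}{}{{}{}}SS ⇒ {}{}{{}{}}{}S   [S -> { }]
{}{}{{}{}}{}S ⇒ {}{}{{}{}}{}{}   [S -> { }]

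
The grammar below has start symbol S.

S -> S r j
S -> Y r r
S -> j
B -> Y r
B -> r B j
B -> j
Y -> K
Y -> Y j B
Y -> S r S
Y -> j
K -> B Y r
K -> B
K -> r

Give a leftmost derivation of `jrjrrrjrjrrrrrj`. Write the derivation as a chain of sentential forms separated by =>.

S => Srj => Yrrrj => SrSrrrj => jrSrrrj => jrYrrrrrj => jrSrSrrrrrj => jrSrjrSrrrrrj => jrYrrrjrSrrrrrj => jrjrrrjrSrrrrrj => jrjrrrjrjrrrrrj

S => Srj   [S -> S r j]
Srj => Yrrrj   [S -> Y r r]
Yrrrj => SrSrrrj   [Y -> S r S]
SrSrrrj => jrSrrrj   [S -> j]
jrSrrrj => jrYrrrrrj   [S -> Y r r]
jrYrrrrrj => jrSrSrrrrrj   [Y -> S r S]
jrSrSrrrrrj => jrSrjrSrrrrrj   [S -> S r j]
jrSrjrSrrrrrj => jrYrrrjrSrrrrrj   [S -> Y r r]
jrYrrrjrSrrrrrj => jrjrrrjrSrrrrrj   [Y -> j]
jrjrrrjrSrrrrrj => jrjrrrjrjrrrrrj   [S -> j]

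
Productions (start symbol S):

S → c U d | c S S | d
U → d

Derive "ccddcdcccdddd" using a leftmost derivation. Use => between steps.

S => cSS   [S → c S S]
cSS => ccUdS   [S → c U d]
ccUdS => ccddS   [U → d]
ccddS => ccddcSS   [S → c S S]
ccddcSS => ccddcdS   [S → d]
ccddcdS => ccddcdcSS   [S → c S S]
ccddcdcSS => ccddcdccSSS   [S → c S S]
ccddcdccSSS => ccddcdcccSSSS   [S → c S S]
ccddcdcccSSSS => ccddcdcccdSSS   [S → d]
ccddcdcccdSSS => ccddcdcccddSS   [S → d]
ccddcdcccddSS => ccddcdcccdddS   [S → d]
ccddcdcccdddS => ccddcdcccdddd   [S → d]

S=>cSS=>ccUdS=>ccddS=>ccddcSS=>ccddcdS=>ccddcdcSS=>ccddcdccSSS=>ccddcdcccSSSS=>ccddcdcccdSSS=>ccddcdcccddSS=>ccddcdcccdddS=>ccddcdcccdddd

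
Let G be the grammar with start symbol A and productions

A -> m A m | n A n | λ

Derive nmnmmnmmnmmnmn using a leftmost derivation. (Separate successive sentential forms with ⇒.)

A ⇒ nAn ⇒ nmAmn ⇒ nmnAnmn ⇒ nmnmAmnmn ⇒ nmnmmAmmnmn ⇒ nmnmmnAnmmnmn ⇒ nmnmmnmAmnmmnmn ⇒ nmnmmnmmnmmnmn

A ⇒ nAn   [A -> n A n]
nAn ⇒ nmAmn   [A -> m A m]
nmAmn ⇒ nmnAnmn   [A -> n A n]
nmnAnmn ⇒ nmnmAmnmn   [A -> m A m]
nmnmAmnmn ⇒ nmnmmAmmnmn   [A -> m A m]
nmnmmAmmnmn ⇒ nmnmmnAnmmnmn   [A -> n A n]
nmnmmnAnmmnmn ⇒ nmnmmnmAmnmmnmn   [A -> m A m]
nmnmmnmAmnmmnmn ⇒ nmnmmnmmnmmnmn   [A -> λ]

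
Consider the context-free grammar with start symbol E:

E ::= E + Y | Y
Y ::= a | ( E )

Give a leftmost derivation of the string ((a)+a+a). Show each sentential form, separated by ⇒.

E ⇒ Y ⇒ (E) ⇒ (E+Y) ⇒ (E+Y+Y) ⇒ (Y+Y+Y) ⇒ ((E)+Y+Y) ⇒ ((Y)+Y+Y) ⇒ ((a)+Y+Y) ⇒ ((a)+a+Y) ⇒ ((a)+a+a)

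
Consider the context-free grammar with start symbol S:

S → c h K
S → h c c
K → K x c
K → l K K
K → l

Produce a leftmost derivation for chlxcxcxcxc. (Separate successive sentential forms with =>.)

S => chK => chKxc => chKxcxc => chKxcxcxc => chKxcxcxcxc => chlxcxcxcxc

S => chK   [S → c h K]
chK => chKxc   [K → K x c]
chKxc => chKxcxc   [K → K x c]
chKxcxc => chKxcxcxc   [K → K x c]
chKxcxcxc => chKxcxcxcxc   [K → K x c]
chKxcxcxcxc => chlxcxcxcxc   [K → l]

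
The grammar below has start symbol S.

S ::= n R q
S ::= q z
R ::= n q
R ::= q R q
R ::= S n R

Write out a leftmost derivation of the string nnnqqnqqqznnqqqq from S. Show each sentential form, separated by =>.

S => nRq   [S ::= n R q]
nRq => nSnRq   [R ::= S n R]
nSnRq => nnRqnRq   [S ::= n R q]
nnRqnRq => nnnqqnRq   [R ::= n q]
nnnqqnRq => nnnqqnqRqq   [R ::= q R q]
nnnqqnqRqq => nnnqqnqqRqqq   [R ::= q R q]
nnnqqnqqRqqq => nnnqqnqqSnRqqq   [R ::= S n R]
nnnqqnqqSnRqqq => nnnqqnqqqznRqqq   [S ::= q z]
nnnqqnqqqznRqqq => nnnqqnqqqznnqqqq   [R ::= n q]

S => nRq => nSnRq => nnRqnRq => nnnqqnRq => nnnqqnqRqq => nnnqqnqqRqqq => nnnqqnqqSnRqqq => nnnqqnqqqznRqqq => nnnqqnqqqznnqqqq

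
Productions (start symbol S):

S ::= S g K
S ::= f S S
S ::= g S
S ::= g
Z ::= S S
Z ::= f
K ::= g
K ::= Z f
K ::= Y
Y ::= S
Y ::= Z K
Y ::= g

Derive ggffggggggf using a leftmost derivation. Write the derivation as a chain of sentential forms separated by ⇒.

S ⇒ SgK ⇒ ggK ⇒ ggZf ⇒ ggSSf ⇒ ggfSSSf ⇒ ggffSSSSf ⇒ ggffSgKSSSf ⇒ ggffggKSSSf ⇒ ggffgggSSSf ⇒ ggffggggSSf ⇒ ggffgggggSf ⇒ ggffggggggf

S ⇒ SgK   [S ::= S g K]
SgK ⇒ ggK   [S ::= g]
ggK ⇒ ggZf   [K ::= Z f]
ggZf ⇒ ggSSf   [Z ::= S S]
ggSSf ⇒ ggfSSSf   [S ::= f S S]
ggfSSSf ⇒ ggffSSSSf   [S ::= f S S]
ggffSSSSf ⇒ ggffSgKSSSf   [S ::= S g K]
ggffSgKSSSf ⇒ ggffggKSSSf   [S ::= g]
ggffggKSSSf ⇒ ggffgggSSSf   [K ::= g]
ggffgggSSSf ⇒ ggffggggSSf   [S ::= g]
ggffggggSSf ⇒ ggffgggggSf   [S ::= g]
ggffgggggSf ⇒ ggffggggggf   [S ::= g]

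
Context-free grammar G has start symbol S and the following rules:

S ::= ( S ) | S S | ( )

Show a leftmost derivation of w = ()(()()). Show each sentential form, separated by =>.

S => SS => ()S => ()(S) => ()(SS) => ()(()S) => ()(()())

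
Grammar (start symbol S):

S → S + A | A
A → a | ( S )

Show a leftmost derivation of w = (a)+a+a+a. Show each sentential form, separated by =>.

S => S+A   [S → S + A]
S+A => S+A+A   [S → S + A]
S+A+A => S+A+A+A   [S → S + A]
S+A+A+A => A+A+A+A   [S → A]
A+A+A+A => (S)+A+A+A   [A → ( S )]
(S)+A+A+A => (A)+A+A+A   [S → A]
(A)+A+A+A => (a)+A+A+A   [A → a]
(a)+A+A+A => (a)+a+A+A   [A → a]
(a)+a+A+A => (a)+a+a+A   [A → a]
(a)+a+a+A => (a)+a+a+a   [A → a]

S=>S+A=>S+A+A=>S+A+A+A=>A+A+A+A=>(S)+A+A+A=>(A)+A+A+A=>(a)+A+A+A=>(a)+a+A+A=>(a)+a+a+A=>(a)+a+a+a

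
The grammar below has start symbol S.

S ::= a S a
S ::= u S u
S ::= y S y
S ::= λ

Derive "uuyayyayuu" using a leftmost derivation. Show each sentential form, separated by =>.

S => uSu => uuSuu => uuySyuu => uuyaSayuu => uuyaySyayuu => uuyayyayuu

S => uSu   [S ::= u S u]
uSu => uuSuu   [S ::= u S u]
uuSuu => uuySyuu   [S ::= y S y]
uuySyuu => uuyaSayuu   [S ::= a S a]
uuyaSayuu => uuyaySyayuu   [S ::= y S y]
uuyaySyayuu => uuyayyayuu   [S ::= λ]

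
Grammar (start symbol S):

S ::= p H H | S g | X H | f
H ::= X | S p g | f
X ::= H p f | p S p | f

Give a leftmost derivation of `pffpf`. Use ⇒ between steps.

S⇒pHH⇒pfH⇒pfX⇒pfHpf⇒pffpf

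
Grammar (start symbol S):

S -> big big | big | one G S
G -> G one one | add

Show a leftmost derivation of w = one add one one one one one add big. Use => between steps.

S => one G S => one G one one S => one G one one one one S => one add one one one one S => one add one one one one one G S => one add one one one one one add S => one add one one one one one add big

S => one G S   [S -> one G S]
one G S => one G one one S   [G -> G one one]
one G one one S => one G one one one one S   [G -> G one one]
one G one one one one S => one add one one one one S   [G -> add]
one add one one one one S => one add one one one one one G S   [S -> one G S]
one add one one one one one G S => one add one one one one one add S   [G -> add]
one add one one one one one add S => one add one one one one one add big   [S -> big]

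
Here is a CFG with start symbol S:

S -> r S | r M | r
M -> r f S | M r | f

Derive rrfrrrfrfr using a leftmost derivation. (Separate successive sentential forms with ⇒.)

S ⇒ rM   [S -> r M]
rM ⇒ rrfS   [M -> r f S]
rrfS ⇒ rrfrS   [S -> r S]
rrfrS ⇒ rrfrrM   [S -> r M]
rrfrrM ⇒ rrfrrMr   [M -> M r]
rrfrrMr ⇒ rrfrrrfSr   [M -> r f S]
rrfrrrfSr ⇒ rrfrrrfrMr   [S -> r M]
rrfrrrfrMr ⇒ rrfrrrfrfr   [M -> f]

S ⇒ rM ⇒ rrfS ⇒ rrfrS ⇒ rrfrrM ⇒ rrfrrMr ⇒ rrfrrrfSr ⇒ rrfrrrfrMr ⇒ rrfrrrfrfr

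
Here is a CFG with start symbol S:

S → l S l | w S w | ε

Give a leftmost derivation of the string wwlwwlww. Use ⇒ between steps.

S ⇒ wSw   [S → w S w]
wSw ⇒ wwSww   [S → w S w]
wwSww ⇒ wwlSlww   [S → l S l]
wwlSlww ⇒ wwlwSwlww   [S → w S w]
wwlwSwlww ⇒ wwlwwlww   [S → ε]

S⇒wSw⇒wwSww⇒wwlSlww⇒wwlwSwlww⇒wwlwwlww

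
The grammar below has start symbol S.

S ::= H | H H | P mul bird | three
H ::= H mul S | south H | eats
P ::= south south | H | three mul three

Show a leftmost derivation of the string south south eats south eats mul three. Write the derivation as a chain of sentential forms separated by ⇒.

S ⇒ H H ⇒ south H H ⇒ south south H H ⇒ south south eats H ⇒ south south eats H mul S ⇒ south south eats south H mul S ⇒ south south eats south eats mul S ⇒ south south eats south eats mul three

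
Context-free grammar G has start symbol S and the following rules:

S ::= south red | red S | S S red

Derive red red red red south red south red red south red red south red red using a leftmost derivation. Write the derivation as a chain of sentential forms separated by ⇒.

S ⇒ S S red   [S ::= S S red]
S S red ⇒ S S red S red   [S ::= S S red]
S S red S red ⇒ red S S red S red   [S ::= red S]
red S S red S red ⇒ red red S S red S red   [S ::= red S]
red red S S red S red ⇒ red red red S S red S red   [S ::= red S]
red red red S S red S red ⇒ red red red S S red S red S red   [S ::= S S red]
red red red S S red S red S red ⇒ red red red red S S red S red S red   [S ::= red S]
red red red red S S red S red S red ⇒ red red red red south red S red S red S red   [S ::= south red]
red red red red south red S red S red S red ⇒ red red red red south red south red red S red S red   [S ::= south red]
red red red red south red south red red S red S red ⇒ red red red red south red south red red south red red S red   [S ::= south red]
red red red red south red south red red south red red S red ⇒ red red red red south red south red red south red red south red red   [S ::= south red]

S ⇒ S S red ⇒ S S red S red ⇒ red S S red S red ⇒ red red S S red S red ⇒ red red red S S red S red ⇒ red red red S S red S red S red ⇒ red red red red S S red S red S red ⇒ red red red red south red S red S red S red ⇒ red red red red south red south red red S red S red ⇒ red red red red south red south red red south red red S red ⇒ red red red red south red south red red south red red south red red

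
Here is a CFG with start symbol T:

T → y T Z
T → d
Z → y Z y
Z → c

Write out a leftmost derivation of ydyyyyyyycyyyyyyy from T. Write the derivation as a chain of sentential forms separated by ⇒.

T ⇒ yTZ ⇒ ydZ ⇒ ydyZy ⇒ ydyyZyy ⇒ ydyyyZyyy ⇒ ydyyyyZyyyy ⇒ ydyyyyyZyyyyy ⇒ ydyyyyyyZyyyyyy ⇒ ydyyyyyyyZyyyyyyy ⇒ ydyyyyyyycyyyyyyy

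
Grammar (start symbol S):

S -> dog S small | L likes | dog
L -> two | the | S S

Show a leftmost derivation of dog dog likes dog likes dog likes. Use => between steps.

S => L likes => S S likes => L likes S likes => S S likes S likes => L likes S likes S likes => S S likes S likes S likes => dog S likes S likes S likes => dog dog likes S likes S likes => dog dog likes dog likes S likes => dog dog likes dog likes dog likes

S => L likes   [S -> L likes]
L likes => S S likes   [L -> S S]
S S likes => L likes S likes   [S -> L likes]
L likes S likes => S S likes S likes   [L -> S S]
S S likes S likes => L likes S likes S likes   [S -> L likes]
L likes S likes S likes => S S likes S likes S likes   [L -> S S]
S S likes S likes S likes => dog S likes S likes S likes   [S -> dog]
dog S likes S likes S likes => dog dog likes S likes S likes   [S -> dog]
dog dog likes S likes S likes => dog dog likes dog likes S likes   [S -> dog]
dog dog likes dog likes S likes => dog dog likes dog likes dog likes   [S -> dog]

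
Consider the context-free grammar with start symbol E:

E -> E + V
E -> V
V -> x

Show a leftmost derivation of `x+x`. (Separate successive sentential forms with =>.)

E => E+V   [E -> E + V]
E+V => V+V   [E -> V]
V+V => x+V   [V -> x]
x+V => x+x   [V -> x]

E => E+V => V+V => x+V => x+x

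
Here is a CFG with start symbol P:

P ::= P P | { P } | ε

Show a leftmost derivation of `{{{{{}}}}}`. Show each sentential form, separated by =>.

P => PP   [P ::= P P]
PP => {P}P   [P ::= { P }]
{P}P => {{P}}P   [P ::= { P }]
{{P}}P => {{{P}}}P   [P ::= { P }]
{{{P}}}P => {{{{P}}}}P   [P ::= { P }]
{{{{P}}}}P => {{{{{P}}}}}P   [P ::= { P }]
{{{{{P}}}}}P => {{{{{}}}}}P   [P ::= ε]
{{{{{}}}}}P => {{{{{}}}}}   [P ::= ε]

P => PP => {P}P => {{P}}P => {{{P}}}P => {{{{P}}}}P => {{{{{P}}}}}P => {{{{{}}}}}P => {{{{{}}}}}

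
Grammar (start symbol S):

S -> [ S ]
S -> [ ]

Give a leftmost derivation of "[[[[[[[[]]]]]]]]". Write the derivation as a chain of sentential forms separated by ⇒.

S ⇒ [S] ⇒ [[S]] ⇒ [[[S]]] ⇒ [[[[S]]]] ⇒ [[[[[S]]]]] ⇒ [[[[[[S]]]]]] ⇒ [[[[[[[S]]]]]]] ⇒ [[[[[[[[]]]]]]]]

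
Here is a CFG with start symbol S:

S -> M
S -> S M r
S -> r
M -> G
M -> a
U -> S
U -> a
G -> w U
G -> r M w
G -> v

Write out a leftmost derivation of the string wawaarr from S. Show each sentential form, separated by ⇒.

S ⇒ SMr   [S -> S M r]
SMr ⇒ MMr   [S -> M]
MMr ⇒ GMr   [M -> G]
GMr ⇒ wUMr   [G -> w U]
wUMr ⇒ wSMr   [U -> S]
wSMr ⇒ wMMr   [S -> M]
wMMr ⇒ waMr   [M -> a]
waMr ⇒ waGr   [M -> G]
waGr ⇒ wawUr   [G -> w U]
wawUr ⇒ wawSr   [U -> S]
wawSr ⇒ wawSMrr   [S -> S M r]
wawSMrr ⇒ wawMMrr   [S -> M]
wawMMrr ⇒ wawaMrr   [M -> a]
wawaMrr ⇒ wawaarr   [M -> a]

S ⇒ SMr ⇒ MMr ⇒ GMr ⇒ wUMr ⇒ wSMr ⇒ wMMr ⇒ waMr ⇒ waGr ⇒ wawUr ⇒ wawSr ⇒ wawSMrr ⇒ wawMMrr ⇒ wawaMrr ⇒ wawaarr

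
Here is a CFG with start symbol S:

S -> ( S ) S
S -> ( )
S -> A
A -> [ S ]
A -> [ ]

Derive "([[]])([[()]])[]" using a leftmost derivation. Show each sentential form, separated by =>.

S => (S)S   [S -> ( S ) S]
(S)S => (A)S   [S -> A]
(A)S => ([S])S   [A -> [ S ]]
([S])S => ([A])S   [S -> A]
([A])S => ([[]])S   [A -> [ ]]
([[]])S => ([[]])(S)S   [S -> ( S ) S]
([[]])(S)S => ([[]])(A)S   [S -> A]
([[]])(A)S => ([[]])([S])S   [A -> [ S ]]
([[]])([S])S => ([[]])([A])S   [S -> A]
([[]])([A])S => ([[]])([[S]])S   [A -> [ S ]]
([[]])([[S]])S => ([[]])([[()]])S   [S -> ( )]
([[]])([[()]])S => ([[]])([[()]])A   [S -> A]
([[]])([[()]])A => ([[]])([[()]])[]   [A -> [ ]]

S=>(S)S=>(A)S=>([S])S=>([A])S=>([[]])S=>([[]])(S)S=>([[]])(A)S=>([[]])([S])S=>([[]])([A])S=>([[]])([[S]])S=>([[]])([[()]])S=>([[]])([[()]])A=>([[]])([[()]])[]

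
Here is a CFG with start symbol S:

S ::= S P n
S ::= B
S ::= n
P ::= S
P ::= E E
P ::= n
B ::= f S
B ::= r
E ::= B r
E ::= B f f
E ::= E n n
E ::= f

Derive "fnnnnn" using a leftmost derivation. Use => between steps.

S=>B=>fS=>fSPn=>fSPnPn=>fnPnPn=>fnnnPn=>fnnnSn=>fnnnnn

S => B   [S ::= B]
B => fS   [B ::= f S]
fS => fSPn   [S ::= S P n]
fSPn => fSPnPn   [S ::= S P n]
fSPnPn => fnPnPn   [S ::= n]
fnPnPn => fnnnPn   [P ::= n]
fnnnPn => fnnnSn   [P ::= S]
fnnnSn => fnnnnn   [S ::= n]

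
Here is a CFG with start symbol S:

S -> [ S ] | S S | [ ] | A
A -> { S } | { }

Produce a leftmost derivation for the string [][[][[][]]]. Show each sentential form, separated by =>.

S => SS   [S -> S S]
SS => []S   [S -> [ ]]
[]S => [][S]   [S -> [ S ]]
[][S] => [][SS]   [S -> S S]
[][SS] => [][[]S]   [S -> [ ]]
[][[]S] => [][[][S]]   [S -> [ S ]]
[][[][S]] => [][[][SS]]   [S -> S S]
[][[][SS]] => [][[][[]S]]   [S -> [ ]]
[][[][[]S]] => [][[][[][]]]   [S -> [ ]]

S => SS => []S => [][S] => [][SS] => [][[]S] => [][[][S]] => [][[][SS]] => [][[][[]S]] => [][[][[][]]]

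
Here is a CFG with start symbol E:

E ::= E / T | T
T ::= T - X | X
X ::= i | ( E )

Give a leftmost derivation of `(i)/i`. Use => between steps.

E => E/T => T/T => X/T => (E)/T => (T)/T => (X)/T => (i)/T => (i)/X => (i)/i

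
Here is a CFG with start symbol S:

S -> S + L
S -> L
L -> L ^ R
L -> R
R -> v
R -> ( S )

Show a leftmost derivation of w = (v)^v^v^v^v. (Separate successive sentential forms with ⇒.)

S ⇒ L ⇒ L^R ⇒ L^R^R ⇒ L^R^R^R ⇒ L^R^R^R^R ⇒ R^R^R^R^R ⇒ (S)^R^R^R^R ⇒ (L)^R^R^R^R ⇒ (R)^R^R^R^R ⇒ (v)^R^R^R^R ⇒ (v)^v^R^R^R ⇒ (v)^v^v^R^R ⇒ (v)^v^v^v^R ⇒ (v)^v^v^v^v

S ⇒ L   [S -> L]
L ⇒ L^R   [L -> L ^ R]
L^R ⇒ L^R^R   [L -> L ^ R]
L^R^R ⇒ L^R^R^R   [L -> L ^ R]
L^R^R^R ⇒ L^R^R^R^R   [L -> L ^ R]
L^R^R^R^R ⇒ R^R^R^R^R   [L -> R]
R^R^R^R^R ⇒ (S)^R^R^R^R   [R -> ( S )]
(S)^R^R^R^R ⇒ (L)^R^R^R^R   [S -> L]
(L)^R^R^R^R ⇒ (R)^R^R^R^R   [L -> R]
(R)^R^R^R^R ⇒ (v)^R^R^R^R   [R -> v]
(v)^R^R^R^R ⇒ (v)^v^R^R^R   [R -> v]
(v)^v^R^R^R ⇒ (v)^v^v^R^R   [R -> v]
(v)^v^v^R^R ⇒ (v)^v^v^v^R   [R -> v]
(v)^v^v^v^R ⇒ (v)^v^v^v^v   [R -> v]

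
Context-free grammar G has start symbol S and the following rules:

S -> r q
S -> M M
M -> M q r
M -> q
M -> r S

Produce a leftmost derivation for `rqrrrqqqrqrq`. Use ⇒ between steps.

S ⇒ MM   [S -> M M]
MM ⇒ MqrM   [M -> M q r]
MqrM ⇒ MqrqrM   [M -> M q r]
MqrqrM ⇒ rSqrqrM   [M -> r S]
rSqrqrM ⇒ rMMqrqrM   [S -> M M]
rMMqrqrM ⇒ rqMqrqrM   [M -> q]
rqMqrqrM ⇒ rqrSqrqrM   [M -> r S]
rqrSqrqrM ⇒ rqrMMqrqrM   [S -> M M]
rqrMMqrqrM ⇒ rqrrSMqrqrM   [M -> r S]
rqrrSMqrqrM ⇒ rqrrrqMqrqrM   [S -> r q]
rqrrrqMqrqrM ⇒ rqrrrqqqrqrM   [M -> q]
rqrrrqqqrqrM ⇒ rqrrrqqqrqrq   [M -> q]

S⇒MM⇒MqrM⇒MqrqrM⇒rSqrqrM⇒rMMqrqrM⇒rqMqrqrM⇒rqrSqrqrM⇒rqrMMqrqrM⇒rqrrSMqrqrM⇒rqrrrqMqrqrM⇒rqrrrqqqrqrM⇒rqrrrqqqrqrq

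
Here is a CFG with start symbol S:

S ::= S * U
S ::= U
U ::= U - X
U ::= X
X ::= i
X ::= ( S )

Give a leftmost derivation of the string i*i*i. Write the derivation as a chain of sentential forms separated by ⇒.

S ⇒ S*U ⇒ S*U*U ⇒ U*U*U ⇒ X*U*U ⇒ i*U*U ⇒ i*X*U ⇒ i*i*U ⇒ i*i*X ⇒ i*i*i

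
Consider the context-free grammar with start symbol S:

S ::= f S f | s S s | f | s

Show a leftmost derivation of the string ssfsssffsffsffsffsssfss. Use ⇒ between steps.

S ⇒ sSs   [S ::= s S s]
sSs ⇒ ssSss   [S ::= s S s]
ssSss ⇒ ssfSfss   [S ::= f S f]
ssfSfss ⇒ ssfsSsfss   [S ::= s S s]
ssfsSsfss ⇒ ssfssSssfss   [S ::= s S s]
ssfssSssfss ⇒ ssfsssSsssfss   [S ::= s S s]
ssfsssSsssfss ⇒ ssfsssfSfsssfss   [S ::= f S f]
ssfsssfSfsssfss ⇒ ssfsssffSffsssfss   [S ::= f S f]
ssfsssffSffsssfss ⇒ ssfsssffsSsffsssfss   [S ::= s S s]
ssfsssffsSsffsssfss ⇒ ssfsssffsfSfsffsssfss   [S ::= f S f]
ssfsssffsfSfsffsssfss ⇒ ssfsssffsffSffsffsssfss   [S ::= f S f]
ssfsssffsffSffsffsssfss ⇒ ssfsssffsffsffsffsssfss   [S ::= s]

S⇒sSs⇒ssSss⇒ssfSfss⇒ssfsSsfss⇒ssfssSssfss⇒ssfsssSsssfss⇒ssfsssfSfsssfss⇒ssfsssffSffsssfss⇒ssfsssffsSsffsssfss⇒ssfsssffsfSfsffsssfss⇒ssfsssffsffSffsffsssfss⇒ssfsssffsffsffsffsssfss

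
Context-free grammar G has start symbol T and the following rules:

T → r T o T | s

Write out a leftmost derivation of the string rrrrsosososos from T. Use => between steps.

T => rToT => rrToToT => rrrToToToT => rrrrToToToToT => rrrrsoToToToT => rrrrsosoToToT => rrrrsososoToT => rrrrsosososoT => rrrrsosososos

T => rToT   [T → r T o T]
rToT => rrToToT   [T → r T o T]
rrToToT => rrrToToToT   [T → r T o T]
rrrToToToT => rrrrToToToToT   [T → r T o T]
rrrrToToToToT => rrrrsoToToToT   [T → s]
rrrrsoToToToT => rrrrsosoToToT   [T → s]
rrrrsosoToToT => rrrrsososoToT   [T → s]
rrrrsososoToT => rrrrsosososoT   [T → s]
rrrrsosososoT => rrrrsosososos   [T → s]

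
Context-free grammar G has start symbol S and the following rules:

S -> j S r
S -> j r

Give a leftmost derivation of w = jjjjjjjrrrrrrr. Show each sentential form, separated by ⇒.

S ⇒ jSr ⇒ jjSrr ⇒ jjjSrrr ⇒ jjjjSrrrr ⇒ jjjjjSrrrrr ⇒ jjjjjjSrrrrrr ⇒ jjjjjjjrrrrrrr

S ⇒ jSr   [S -> j S r]
jSr ⇒ jjSrr   [S -> j S r]
jjSrr ⇒ jjjSrrr   [S -> j S r]
jjjSrrr ⇒ jjjjSrrrr   [S -> j S r]
jjjjSrrrr ⇒ jjjjjSrrrrr   [S -> j S r]
jjjjjSrrrrr ⇒ jjjjjjSrrrrrr   [S -> j S r]
jjjjjjSrrrrrr ⇒ jjjjjjjrrrrrrr   [S -> j r]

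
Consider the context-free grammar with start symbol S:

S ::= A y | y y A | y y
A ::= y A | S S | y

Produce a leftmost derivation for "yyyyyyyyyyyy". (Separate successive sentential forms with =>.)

S => yyA => yySS => yyyyAS => yyyyyAS => yyyyyyAS => yyyyyySSS => yyyyyyAySS => yyyyyyyySS => yyyyyyyyyyS => yyyyyyyyyyyy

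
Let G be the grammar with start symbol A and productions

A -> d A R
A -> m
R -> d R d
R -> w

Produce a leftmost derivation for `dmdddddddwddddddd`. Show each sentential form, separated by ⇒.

A⇒dAR⇒dmR⇒dmdRd⇒dmddRdd⇒dmdddRddd⇒dmddddRdddd⇒dmdddddRddddd⇒dmddddddRdddddd⇒dmdddddddRddddddd⇒dmdddddddwddddddd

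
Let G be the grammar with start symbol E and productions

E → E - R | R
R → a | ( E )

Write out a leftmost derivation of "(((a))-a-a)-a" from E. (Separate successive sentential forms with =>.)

E=>E-R=>R-R=>(E)-R=>(E-R)-R=>(E-R-R)-R=>(R-R-R)-R=>((E)-R-R)-R=>((R)-R-R)-R=>(((E))-R-R)-R=>(((R))-R-R)-R=>(((a))-R-R)-R=>(((a))-a-R)-R=>(((a))-a-a)-R=>(((a))-a-a)-a

E => E-R   [E → E - R]
E-R => R-R   [E → R]
R-R => (E)-R   [R → ( E )]
(E)-R => (E-R)-R   [E → E - R]
(E-R)-R => (E-R-R)-R   [E → E - R]
(E-R-R)-R => (R-R-R)-R   [E → R]
(R-R-R)-R => ((E)-R-R)-R   [R → ( E )]
((E)-R-R)-R => ((R)-R-R)-R   [E → R]
((R)-R-R)-R => (((E))-R-R)-R   [R → ( E )]
(((E))-R-R)-R => (((R))-R-R)-R   [E → R]
(((R))-R-R)-R => (((a))-R-R)-R   [R → a]
(((a))-R-R)-R => (((a))-a-R)-R   [R → a]
(((a))-a-R)-R => (((a))-a-a)-R   [R → a]
(((a))-a-a)-R => (((a))-a-a)-a   [R → a]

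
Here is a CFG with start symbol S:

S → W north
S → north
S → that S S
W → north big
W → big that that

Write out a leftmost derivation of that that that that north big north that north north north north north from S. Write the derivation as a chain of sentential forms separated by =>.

S => that S S   [S → that S S]
that S S => that that S S S   [S → that S S]
that that S S S => that that that S S S S   [S → that S S]
that that that S S S S => that that that that S S S S S   [S → that S S]
that that that that S S S S S => that that that that W north S S S S   [S → W north]
that that that that W north S S S S => that that that that north big north S S S S   [W → north big]
that that that that north big north S S S S => that that that that north big north that S S S S S   [S → that S S]
that that that that north big north that S S S S S => that that that that north big north that north S S S S   [S → north]
that that that that north big north that north S S S S => that that that that north big north that north north S S S   [S → north]
that that that that north big north that north north S S S => that that that that north big north that north north north S S   [S → north]
that that that that north big north that north north north S S => that that that that north big north that north north north north S   [S → north]
that that that that north big north that north north north north S => that that that that north big north that north north north north north   [S → north]

S => that S S => that that S S S => that that that S S S S => that that that that S S S S S => that that that that W north S S S S => that that that that north big north S S S S => that that that that north big north that S S S S S => that that that that north big north that north S S S S => that that that that north big north that north north S S S => that that that that north big north that north north north S S => that that that that north big north that north north north north S => that that that that north big north that north north north north north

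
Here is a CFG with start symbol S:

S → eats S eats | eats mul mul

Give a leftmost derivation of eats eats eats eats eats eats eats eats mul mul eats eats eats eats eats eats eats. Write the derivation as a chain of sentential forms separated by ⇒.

S ⇒ eats S eats   [S → eats S eats]
eats S eats ⇒ eats eats S eats eats   [S → eats S eats]
eats eats S eats eats ⇒ eats eats eats S eats eats eats   [S → eats S eats]
eats eats eats S eats eats eats ⇒ eats eats eats eats S eats eats eats eats   [S → eats S eats]
eats eats eats eats S eats eats eats eats ⇒ eats eats eats eats eats S eats eats eats eats eats   [S → eats S eats]
eats eats eats eats eats S eats eats eats eats eats ⇒ eats eats eats eats eats eats S eats eats eats eats eats eats   [S → eats S eats]
eats eats eats eats eats eats S eats eats eats eats eats eats ⇒ eats eats eats eats eats eats eats S eats eats eats eats eats eats eats   [S → eats S eats]
eats eats eats eats eats eats eats S eats eats eats eats eats eats eats ⇒ eats eats eats eats eats eats eats eats mul mul eats eats eats eats eats eats eats   [S → eats mul mul]

S ⇒ eats S eats ⇒ eats eats S eats eats ⇒ eats eats eats S eats eats eats ⇒ eats eats eats eats S eats eats eats eats ⇒ eats eats eats eats eats S eats eats eats eats eats ⇒ eats eats eats eats eats eats S eats eats eats eats eats eats ⇒ eats eats eats eats eats eats eats S eats eats eats eats eats eats eats ⇒ eats eats eats eats eats eats eats eats mul mul eats eats eats eats eats eats eats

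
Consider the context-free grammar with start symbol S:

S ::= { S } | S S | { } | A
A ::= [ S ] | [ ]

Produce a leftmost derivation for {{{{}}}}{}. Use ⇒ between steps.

S ⇒ SS   [S ::= S S]
SS ⇒ {S}S   [S ::= { S }]
{S}S ⇒ {{S}}S   [S ::= { S }]
{{S}}S ⇒ {{{S}}}S   [S ::= { S }]
{{{S}}}S ⇒ {{{{}}}}S   [S ::= { }]
{{{{}}}}S ⇒ {{{{}}}}{}   [S ::= { }]

S⇒SS⇒{S}S⇒{{S}}S⇒{{{S}}}S⇒{{{{}}}}S⇒{{{{}}}}{}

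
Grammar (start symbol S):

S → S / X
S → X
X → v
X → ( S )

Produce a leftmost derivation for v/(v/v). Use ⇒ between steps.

S ⇒ S/X ⇒ X/X ⇒ v/X ⇒ v/(S) ⇒ v/(S/X) ⇒ v/(X/X) ⇒ v/(v/X) ⇒ v/(v/v)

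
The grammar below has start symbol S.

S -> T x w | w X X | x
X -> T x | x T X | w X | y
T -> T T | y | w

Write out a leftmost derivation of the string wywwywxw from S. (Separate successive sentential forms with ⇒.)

S⇒Txw⇒TTxw⇒TTTxw⇒wTTxw⇒wTTTxw⇒wyTTxw⇒wyTTTxw⇒wywTTxw⇒wywTTTxw⇒wywwTTxw⇒wywwyTxw⇒wywwywxw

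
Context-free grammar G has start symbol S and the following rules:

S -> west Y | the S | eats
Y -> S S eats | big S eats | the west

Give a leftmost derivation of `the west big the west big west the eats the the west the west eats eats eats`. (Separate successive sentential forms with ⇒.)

S ⇒ the S   [S -> the S]
the S ⇒ the west Y   [S -> west Y]
the west Y ⇒ the west big S eats   [Y -> big S eats]
the west big S eats ⇒ the west big the S eats   [S -> the S]
the west big the S eats ⇒ the west big the west Y eats   [S -> west Y]
the west big the west Y eats ⇒ the west big the west big S eats eats   [Y -> big S eats]
the west big the west big S eats eats ⇒ the west big the west big west Y eats eats   [S -> west Y]
the west big the west big west Y eats eats ⇒ the west big the west big west S S eats eats eats   [Y -> S S eats]
the west big the west big west S S eats eats eats ⇒ the west big the west big west the S S eats eats eats   [S -> the S]
the west big the west big west the S S eats eats eats ⇒ the west big the west big west the eats S eats eats eats   [S -> eats]
the west big the west big west the eats S eats eats eats ⇒ the west big the west big west the eats the S eats eats eats   [S -> the S]
the west big the west big west the eats the S eats eats eats ⇒ the west big the west big west the eats the the S eats eats eats   [S -> the S]
the west big the west big west the eats the the S eats eats eats ⇒ the west big the west big west the eats the the west Y eats eats eats   [S -> west Y]
the west big the west big west the eats the the west Y eats eats eats ⇒ the west big the west big west the eats the the west the west eats eats eats   [Y -> the west]

S ⇒ the S ⇒ the west Y ⇒ the west big S eats ⇒ the west big the S eats ⇒ the west big the west Y eats ⇒ the west big the west big S eats eats ⇒ the west big the west big west Y eats eats ⇒ the west big the west big west S S eats eats eats ⇒ the west big the west big west the S S eats eats eats ⇒ the west big the west big west the eats S eats eats eats ⇒ the west big the west big west the eats the S eats eats eats ⇒ the west big the west big west the eats the the S eats eats eats ⇒ the west big the west big west the eats the the west Y eats eats eats ⇒ the west big the west big west the eats the the west the west eats eats eats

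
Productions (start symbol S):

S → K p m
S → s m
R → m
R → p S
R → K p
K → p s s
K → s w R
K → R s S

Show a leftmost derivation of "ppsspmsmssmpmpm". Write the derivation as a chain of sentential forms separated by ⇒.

S ⇒ Kpm   [S → K p m]
Kpm ⇒ RsSpm   [K → R s S]
RsSpm ⇒ pSsSpm   [R → p S]
pSsSpm ⇒ pKpmsSpm   [S → K p m]
pKpmsSpm ⇒ ppsspmsSpm   [K → p s s]
ppsspmsSpm ⇒ ppsspmsKpmpm   [S → K p m]
ppsspmsKpmpm ⇒ ppsspmsRsSpmpm   [K → R s S]
ppsspmsRsSpmpm ⇒ ppsspmsmsSpmpm   [R → m]
ppsspmsmsSpmpm ⇒ ppsspmsmssmpmpm   [S → s m]

S ⇒ Kpm ⇒ RsSpm ⇒ pSsSpm ⇒ pKpmsSpm ⇒ ppsspmsSpm ⇒ ppsspmsKpmpm ⇒ ppsspmsRsSpmpm ⇒ ppsspmsmsSpmpm ⇒ ppsspmsmssmpmpm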